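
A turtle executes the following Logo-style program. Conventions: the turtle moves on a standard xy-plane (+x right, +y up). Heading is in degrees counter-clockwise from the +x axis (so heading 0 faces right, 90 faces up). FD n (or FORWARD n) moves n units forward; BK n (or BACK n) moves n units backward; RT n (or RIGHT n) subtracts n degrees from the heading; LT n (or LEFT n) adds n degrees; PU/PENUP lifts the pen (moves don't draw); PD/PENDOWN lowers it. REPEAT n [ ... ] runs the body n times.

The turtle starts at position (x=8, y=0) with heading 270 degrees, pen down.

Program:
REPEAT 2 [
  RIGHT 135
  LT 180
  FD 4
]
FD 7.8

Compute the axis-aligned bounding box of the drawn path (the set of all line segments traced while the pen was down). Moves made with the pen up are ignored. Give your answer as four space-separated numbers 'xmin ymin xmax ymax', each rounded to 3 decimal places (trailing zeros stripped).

Executing turtle program step by step:
Start: pos=(8,0), heading=270, pen down
REPEAT 2 [
  -- iteration 1/2 --
  RT 135: heading 270 -> 135
  LT 180: heading 135 -> 315
  FD 4: (8,0) -> (10.828,-2.828) [heading=315, draw]
  -- iteration 2/2 --
  RT 135: heading 315 -> 180
  LT 180: heading 180 -> 0
  FD 4: (10.828,-2.828) -> (14.828,-2.828) [heading=0, draw]
]
FD 7.8: (14.828,-2.828) -> (22.628,-2.828) [heading=0, draw]
Final: pos=(22.628,-2.828), heading=0, 3 segment(s) drawn

Segment endpoints: x in {8, 10.828, 14.828, 22.628}, y in {-2.828, -2.828, -2.828, 0}
xmin=8, ymin=-2.828, xmax=22.628, ymax=0

Answer: 8 -2.828 22.628 0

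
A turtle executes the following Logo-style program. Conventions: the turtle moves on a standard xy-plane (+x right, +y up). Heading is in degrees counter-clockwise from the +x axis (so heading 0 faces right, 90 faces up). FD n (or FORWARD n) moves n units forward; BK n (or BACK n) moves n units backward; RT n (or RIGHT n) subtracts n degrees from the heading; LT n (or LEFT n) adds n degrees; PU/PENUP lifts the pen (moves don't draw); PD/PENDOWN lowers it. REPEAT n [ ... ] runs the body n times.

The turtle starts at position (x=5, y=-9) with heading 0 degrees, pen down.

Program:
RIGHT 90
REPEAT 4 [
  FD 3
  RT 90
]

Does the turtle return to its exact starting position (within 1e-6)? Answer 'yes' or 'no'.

Executing turtle program step by step:
Start: pos=(5,-9), heading=0, pen down
RT 90: heading 0 -> 270
REPEAT 4 [
  -- iteration 1/4 --
  FD 3: (5,-9) -> (5,-12) [heading=270, draw]
  RT 90: heading 270 -> 180
  -- iteration 2/4 --
  FD 3: (5,-12) -> (2,-12) [heading=180, draw]
  RT 90: heading 180 -> 90
  -- iteration 3/4 --
  FD 3: (2,-12) -> (2,-9) [heading=90, draw]
  RT 90: heading 90 -> 0
  -- iteration 4/4 --
  FD 3: (2,-9) -> (5,-9) [heading=0, draw]
  RT 90: heading 0 -> 270
]
Final: pos=(5,-9), heading=270, 4 segment(s) drawn

Start position: (5, -9)
Final position: (5, -9)
Distance = 0; < 1e-6 -> CLOSED

Answer: yes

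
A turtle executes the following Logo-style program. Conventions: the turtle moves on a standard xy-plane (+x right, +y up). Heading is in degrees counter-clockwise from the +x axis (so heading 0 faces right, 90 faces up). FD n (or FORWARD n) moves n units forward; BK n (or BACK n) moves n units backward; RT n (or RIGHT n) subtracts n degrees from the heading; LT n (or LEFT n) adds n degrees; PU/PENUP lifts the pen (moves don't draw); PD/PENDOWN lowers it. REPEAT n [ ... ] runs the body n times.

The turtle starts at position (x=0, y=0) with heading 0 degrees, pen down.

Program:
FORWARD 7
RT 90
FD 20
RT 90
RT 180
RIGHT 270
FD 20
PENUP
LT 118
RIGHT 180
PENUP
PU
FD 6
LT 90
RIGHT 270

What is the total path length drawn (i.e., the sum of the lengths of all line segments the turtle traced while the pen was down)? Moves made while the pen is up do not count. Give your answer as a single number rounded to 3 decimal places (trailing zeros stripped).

Answer: 47

Derivation:
Executing turtle program step by step:
Start: pos=(0,0), heading=0, pen down
FD 7: (0,0) -> (7,0) [heading=0, draw]
RT 90: heading 0 -> 270
FD 20: (7,0) -> (7,-20) [heading=270, draw]
RT 90: heading 270 -> 180
RT 180: heading 180 -> 0
RT 270: heading 0 -> 90
FD 20: (7,-20) -> (7,0) [heading=90, draw]
PU: pen up
LT 118: heading 90 -> 208
RT 180: heading 208 -> 28
PU: pen up
PU: pen up
FD 6: (7,0) -> (12.298,2.817) [heading=28, move]
LT 90: heading 28 -> 118
RT 270: heading 118 -> 208
Final: pos=(12.298,2.817), heading=208, 3 segment(s) drawn

Segment lengths:
  seg 1: (0,0) -> (7,0), length = 7
  seg 2: (7,0) -> (7,-20), length = 20
  seg 3: (7,-20) -> (7,0), length = 20
Total = 47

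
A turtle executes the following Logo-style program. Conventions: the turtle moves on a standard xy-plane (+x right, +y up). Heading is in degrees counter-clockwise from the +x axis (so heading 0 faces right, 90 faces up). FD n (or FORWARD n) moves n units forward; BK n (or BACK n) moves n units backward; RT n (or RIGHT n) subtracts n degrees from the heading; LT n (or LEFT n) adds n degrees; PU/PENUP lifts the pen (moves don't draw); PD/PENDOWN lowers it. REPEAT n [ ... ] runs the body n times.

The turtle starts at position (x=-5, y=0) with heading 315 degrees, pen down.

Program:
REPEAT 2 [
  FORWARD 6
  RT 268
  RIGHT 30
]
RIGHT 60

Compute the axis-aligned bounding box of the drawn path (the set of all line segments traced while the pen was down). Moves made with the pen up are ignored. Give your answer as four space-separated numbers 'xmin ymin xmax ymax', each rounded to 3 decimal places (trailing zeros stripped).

Executing turtle program step by step:
Start: pos=(-5,0), heading=315, pen down
REPEAT 2 [
  -- iteration 1/2 --
  FD 6: (-5,0) -> (-0.757,-4.243) [heading=315, draw]
  RT 268: heading 315 -> 47
  RT 30: heading 47 -> 17
  -- iteration 2/2 --
  FD 6: (-0.757,-4.243) -> (4.98,-2.488) [heading=17, draw]
  RT 268: heading 17 -> 109
  RT 30: heading 109 -> 79
]
RT 60: heading 79 -> 19
Final: pos=(4.98,-2.488), heading=19, 2 segment(s) drawn

Segment endpoints: x in {-5, -0.757, 4.98}, y in {-4.243, -2.488, 0}
xmin=-5, ymin=-4.243, xmax=4.98, ymax=0

Answer: -5 -4.243 4.98 0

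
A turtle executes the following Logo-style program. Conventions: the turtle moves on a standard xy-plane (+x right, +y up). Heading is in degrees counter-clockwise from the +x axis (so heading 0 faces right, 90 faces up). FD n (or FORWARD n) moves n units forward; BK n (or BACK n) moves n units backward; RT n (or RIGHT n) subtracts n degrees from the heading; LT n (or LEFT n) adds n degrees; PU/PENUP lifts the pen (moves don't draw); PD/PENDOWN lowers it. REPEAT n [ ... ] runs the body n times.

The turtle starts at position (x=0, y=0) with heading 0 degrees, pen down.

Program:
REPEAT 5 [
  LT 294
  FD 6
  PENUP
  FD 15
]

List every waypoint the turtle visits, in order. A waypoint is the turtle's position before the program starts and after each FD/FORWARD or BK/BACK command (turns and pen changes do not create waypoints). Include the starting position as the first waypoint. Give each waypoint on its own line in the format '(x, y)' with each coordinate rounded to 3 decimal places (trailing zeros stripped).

Answer: (0, 0)
(2.44, -5.481)
(8.541, -19.184)
(4.527, -23.643)
(-5.51, -34.79)
(-11.217, -32.936)
(-25.482, -28.301)
(-26.11, -22.334)
(-27.678, -7.416)
(-22.481, -4.416)
(-9.491, 3.084)

Derivation:
Executing turtle program step by step:
Start: pos=(0,0), heading=0, pen down
REPEAT 5 [
  -- iteration 1/5 --
  LT 294: heading 0 -> 294
  FD 6: (0,0) -> (2.44,-5.481) [heading=294, draw]
  PU: pen up
  FD 15: (2.44,-5.481) -> (8.541,-19.184) [heading=294, move]
  -- iteration 2/5 --
  LT 294: heading 294 -> 228
  FD 6: (8.541,-19.184) -> (4.527,-23.643) [heading=228, move]
  PU: pen up
  FD 15: (4.527,-23.643) -> (-5.51,-34.79) [heading=228, move]
  -- iteration 3/5 --
  LT 294: heading 228 -> 162
  FD 6: (-5.51,-34.79) -> (-11.217,-32.936) [heading=162, move]
  PU: pen up
  FD 15: (-11.217,-32.936) -> (-25.482,-28.301) [heading=162, move]
  -- iteration 4/5 --
  LT 294: heading 162 -> 96
  FD 6: (-25.482,-28.301) -> (-26.11,-22.334) [heading=96, move]
  PU: pen up
  FD 15: (-26.11,-22.334) -> (-27.678,-7.416) [heading=96, move]
  -- iteration 5/5 --
  LT 294: heading 96 -> 30
  FD 6: (-27.678,-7.416) -> (-22.481,-4.416) [heading=30, move]
  PU: pen up
  FD 15: (-22.481,-4.416) -> (-9.491,3.084) [heading=30, move]
]
Final: pos=(-9.491,3.084), heading=30, 1 segment(s) drawn
Waypoints (11 total):
(0, 0)
(2.44, -5.481)
(8.541, -19.184)
(4.527, -23.643)
(-5.51, -34.79)
(-11.217, -32.936)
(-25.482, -28.301)
(-26.11, -22.334)
(-27.678, -7.416)
(-22.481, -4.416)
(-9.491, 3.084)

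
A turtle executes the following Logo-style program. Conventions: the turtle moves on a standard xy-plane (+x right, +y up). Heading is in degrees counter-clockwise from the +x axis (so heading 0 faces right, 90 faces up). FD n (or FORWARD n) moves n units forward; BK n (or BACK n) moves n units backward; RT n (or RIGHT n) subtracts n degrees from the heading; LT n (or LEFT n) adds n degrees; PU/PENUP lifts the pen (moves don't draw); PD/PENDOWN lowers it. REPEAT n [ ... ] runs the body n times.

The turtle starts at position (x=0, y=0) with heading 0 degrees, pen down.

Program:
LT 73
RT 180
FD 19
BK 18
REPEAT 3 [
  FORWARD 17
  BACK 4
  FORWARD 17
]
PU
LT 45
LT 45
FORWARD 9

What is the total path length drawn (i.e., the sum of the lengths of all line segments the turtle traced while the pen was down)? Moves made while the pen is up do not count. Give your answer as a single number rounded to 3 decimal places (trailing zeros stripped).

Executing turtle program step by step:
Start: pos=(0,0), heading=0, pen down
LT 73: heading 0 -> 73
RT 180: heading 73 -> 253
FD 19: (0,0) -> (-5.555,-18.17) [heading=253, draw]
BK 18: (-5.555,-18.17) -> (-0.292,-0.956) [heading=253, draw]
REPEAT 3 [
  -- iteration 1/3 --
  FD 17: (-0.292,-0.956) -> (-5.263,-17.213) [heading=253, draw]
  BK 4: (-5.263,-17.213) -> (-4.093,-13.388) [heading=253, draw]
  FD 17: (-4.093,-13.388) -> (-9.064,-29.645) [heading=253, draw]
  -- iteration 2/3 --
  FD 17: (-9.064,-29.645) -> (-14.034,-45.903) [heading=253, draw]
  BK 4: (-14.034,-45.903) -> (-12.864,-42.077) [heading=253, draw]
  FD 17: (-12.864,-42.077) -> (-17.835,-58.335) [heading=253, draw]
  -- iteration 3/3 --
  FD 17: (-17.835,-58.335) -> (-22.805,-74.592) [heading=253, draw]
  BK 4: (-22.805,-74.592) -> (-21.636,-70.767) [heading=253, draw]
  FD 17: (-21.636,-70.767) -> (-26.606,-87.024) [heading=253, draw]
]
PU: pen up
LT 45: heading 253 -> 298
LT 45: heading 298 -> 343
FD 9: (-26.606,-87.024) -> (-17.999,-89.655) [heading=343, move]
Final: pos=(-17.999,-89.655), heading=343, 11 segment(s) drawn

Segment lengths:
  seg 1: (0,0) -> (-5.555,-18.17), length = 19
  seg 2: (-5.555,-18.17) -> (-0.292,-0.956), length = 18
  seg 3: (-0.292,-0.956) -> (-5.263,-17.213), length = 17
  seg 4: (-5.263,-17.213) -> (-4.093,-13.388), length = 4
  seg 5: (-4.093,-13.388) -> (-9.064,-29.645), length = 17
  seg 6: (-9.064,-29.645) -> (-14.034,-45.903), length = 17
  seg 7: (-14.034,-45.903) -> (-12.864,-42.077), length = 4
  seg 8: (-12.864,-42.077) -> (-17.835,-58.335), length = 17
  seg 9: (-17.835,-58.335) -> (-22.805,-74.592), length = 17
  seg 10: (-22.805,-74.592) -> (-21.636,-70.767), length = 4
  seg 11: (-21.636,-70.767) -> (-26.606,-87.024), length = 17
Total = 151

Answer: 151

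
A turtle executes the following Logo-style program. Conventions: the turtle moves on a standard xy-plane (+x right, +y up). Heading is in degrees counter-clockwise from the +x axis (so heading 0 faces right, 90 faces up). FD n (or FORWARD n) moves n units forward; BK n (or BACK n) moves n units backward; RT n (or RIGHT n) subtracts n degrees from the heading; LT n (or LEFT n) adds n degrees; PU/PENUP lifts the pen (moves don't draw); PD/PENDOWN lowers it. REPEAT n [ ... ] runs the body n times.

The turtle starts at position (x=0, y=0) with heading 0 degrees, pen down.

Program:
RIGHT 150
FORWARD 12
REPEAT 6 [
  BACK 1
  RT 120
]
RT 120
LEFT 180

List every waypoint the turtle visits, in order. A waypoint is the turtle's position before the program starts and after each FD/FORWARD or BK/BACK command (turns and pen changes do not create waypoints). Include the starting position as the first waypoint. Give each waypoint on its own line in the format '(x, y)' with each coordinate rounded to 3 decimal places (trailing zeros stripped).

Executing turtle program step by step:
Start: pos=(0,0), heading=0, pen down
RT 150: heading 0 -> 210
FD 12: (0,0) -> (-10.392,-6) [heading=210, draw]
REPEAT 6 [
  -- iteration 1/6 --
  BK 1: (-10.392,-6) -> (-9.526,-5.5) [heading=210, draw]
  RT 120: heading 210 -> 90
  -- iteration 2/6 --
  BK 1: (-9.526,-5.5) -> (-9.526,-6.5) [heading=90, draw]
  RT 120: heading 90 -> 330
  -- iteration 3/6 --
  BK 1: (-9.526,-6.5) -> (-10.392,-6) [heading=330, draw]
  RT 120: heading 330 -> 210
  -- iteration 4/6 --
  BK 1: (-10.392,-6) -> (-9.526,-5.5) [heading=210, draw]
  RT 120: heading 210 -> 90
  -- iteration 5/6 --
  BK 1: (-9.526,-5.5) -> (-9.526,-6.5) [heading=90, draw]
  RT 120: heading 90 -> 330
  -- iteration 6/6 --
  BK 1: (-9.526,-6.5) -> (-10.392,-6) [heading=330, draw]
  RT 120: heading 330 -> 210
]
RT 120: heading 210 -> 90
LT 180: heading 90 -> 270
Final: pos=(-10.392,-6), heading=270, 7 segment(s) drawn
Waypoints (8 total):
(0, 0)
(-10.392, -6)
(-9.526, -5.5)
(-9.526, -6.5)
(-10.392, -6)
(-9.526, -5.5)
(-9.526, -6.5)
(-10.392, -6)

Answer: (0, 0)
(-10.392, -6)
(-9.526, -5.5)
(-9.526, -6.5)
(-10.392, -6)
(-9.526, -5.5)
(-9.526, -6.5)
(-10.392, -6)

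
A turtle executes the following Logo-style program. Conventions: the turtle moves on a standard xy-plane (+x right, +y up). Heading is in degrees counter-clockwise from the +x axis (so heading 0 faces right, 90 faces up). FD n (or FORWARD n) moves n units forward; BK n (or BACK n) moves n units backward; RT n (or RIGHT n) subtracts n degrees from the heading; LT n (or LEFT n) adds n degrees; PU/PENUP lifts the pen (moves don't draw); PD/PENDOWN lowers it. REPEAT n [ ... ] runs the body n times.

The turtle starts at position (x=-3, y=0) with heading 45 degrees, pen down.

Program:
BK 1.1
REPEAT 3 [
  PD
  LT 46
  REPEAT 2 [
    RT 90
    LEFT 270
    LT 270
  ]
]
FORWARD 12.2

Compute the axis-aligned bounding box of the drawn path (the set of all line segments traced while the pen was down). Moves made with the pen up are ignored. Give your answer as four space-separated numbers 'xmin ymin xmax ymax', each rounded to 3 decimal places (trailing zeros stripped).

Answer: -3.778 -0.778 8.405 0

Derivation:
Executing turtle program step by step:
Start: pos=(-3,0), heading=45, pen down
BK 1.1: (-3,0) -> (-3.778,-0.778) [heading=45, draw]
REPEAT 3 [
  -- iteration 1/3 --
  PD: pen down
  LT 46: heading 45 -> 91
  REPEAT 2 [
    -- iteration 1/2 --
    RT 90: heading 91 -> 1
    LT 270: heading 1 -> 271
    LT 270: heading 271 -> 181
    -- iteration 2/2 --
    RT 90: heading 181 -> 91
    LT 270: heading 91 -> 1
    LT 270: heading 1 -> 271
  ]
  -- iteration 2/3 --
  PD: pen down
  LT 46: heading 271 -> 317
  REPEAT 2 [
    -- iteration 1/2 --
    RT 90: heading 317 -> 227
    LT 270: heading 227 -> 137
    LT 270: heading 137 -> 47
    -- iteration 2/2 --
    RT 90: heading 47 -> 317
    LT 270: heading 317 -> 227
    LT 270: heading 227 -> 137
  ]
  -- iteration 3/3 --
  PD: pen down
  LT 46: heading 137 -> 183
  REPEAT 2 [
    -- iteration 1/2 --
    RT 90: heading 183 -> 93
    LT 270: heading 93 -> 3
    LT 270: heading 3 -> 273
    -- iteration 2/2 --
    RT 90: heading 273 -> 183
    LT 270: heading 183 -> 93
    LT 270: heading 93 -> 3
  ]
]
FD 12.2: (-3.778,-0.778) -> (8.405,-0.139) [heading=3, draw]
Final: pos=(8.405,-0.139), heading=3, 2 segment(s) drawn

Segment endpoints: x in {-3.778, -3, 8.405}, y in {-0.778, -0.139, 0}
xmin=-3.778, ymin=-0.778, xmax=8.405, ymax=0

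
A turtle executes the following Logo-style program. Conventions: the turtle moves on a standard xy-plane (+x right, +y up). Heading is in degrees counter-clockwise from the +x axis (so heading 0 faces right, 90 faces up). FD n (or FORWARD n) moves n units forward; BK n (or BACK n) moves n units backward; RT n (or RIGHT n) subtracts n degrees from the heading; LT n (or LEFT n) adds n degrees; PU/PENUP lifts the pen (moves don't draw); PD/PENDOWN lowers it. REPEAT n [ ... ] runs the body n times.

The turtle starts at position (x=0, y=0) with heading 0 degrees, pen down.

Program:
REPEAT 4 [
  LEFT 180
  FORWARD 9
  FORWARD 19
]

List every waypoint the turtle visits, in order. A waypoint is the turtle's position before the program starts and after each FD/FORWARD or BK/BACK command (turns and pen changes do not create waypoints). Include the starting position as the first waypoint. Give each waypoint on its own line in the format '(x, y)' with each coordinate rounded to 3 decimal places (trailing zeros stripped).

Executing turtle program step by step:
Start: pos=(0,0), heading=0, pen down
REPEAT 4 [
  -- iteration 1/4 --
  LT 180: heading 0 -> 180
  FD 9: (0,0) -> (-9,0) [heading=180, draw]
  FD 19: (-9,0) -> (-28,0) [heading=180, draw]
  -- iteration 2/4 --
  LT 180: heading 180 -> 0
  FD 9: (-28,0) -> (-19,0) [heading=0, draw]
  FD 19: (-19,0) -> (0,0) [heading=0, draw]
  -- iteration 3/4 --
  LT 180: heading 0 -> 180
  FD 9: (0,0) -> (-9,0) [heading=180, draw]
  FD 19: (-9,0) -> (-28,0) [heading=180, draw]
  -- iteration 4/4 --
  LT 180: heading 180 -> 0
  FD 9: (-28,0) -> (-19,0) [heading=0, draw]
  FD 19: (-19,0) -> (0,0) [heading=0, draw]
]
Final: pos=(0,0), heading=0, 8 segment(s) drawn
Waypoints (9 total):
(0, 0)
(-9, 0)
(-28, 0)
(-19, 0)
(0, 0)
(-9, 0)
(-28, 0)
(-19, 0)
(0, 0)

Answer: (0, 0)
(-9, 0)
(-28, 0)
(-19, 0)
(0, 0)
(-9, 0)
(-28, 0)
(-19, 0)
(0, 0)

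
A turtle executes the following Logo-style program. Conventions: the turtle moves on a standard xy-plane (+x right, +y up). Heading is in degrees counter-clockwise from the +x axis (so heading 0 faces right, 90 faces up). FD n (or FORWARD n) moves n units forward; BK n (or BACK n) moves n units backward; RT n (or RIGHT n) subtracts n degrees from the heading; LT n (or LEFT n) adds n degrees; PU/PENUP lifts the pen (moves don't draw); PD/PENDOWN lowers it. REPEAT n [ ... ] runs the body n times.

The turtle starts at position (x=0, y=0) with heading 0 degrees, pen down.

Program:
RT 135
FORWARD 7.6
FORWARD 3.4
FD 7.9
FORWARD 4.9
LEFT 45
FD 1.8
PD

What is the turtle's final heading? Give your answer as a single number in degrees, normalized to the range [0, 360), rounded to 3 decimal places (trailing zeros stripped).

Answer: 270

Derivation:
Executing turtle program step by step:
Start: pos=(0,0), heading=0, pen down
RT 135: heading 0 -> 225
FD 7.6: (0,0) -> (-5.374,-5.374) [heading=225, draw]
FD 3.4: (-5.374,-5.374) -> (-7.778,-7.778) [heading=225, draw]
FD 7.9: (-7.778,-7.778) -> (-13.364,-13.364) [heading=225, draw]
FD 4.9: (-13.364,-13.364) -> (-16.829,-16.829) [heading=225, draw]
LT 45: heading 225 -> 270
FD 1.8: (-16.829,-16.829) -> (-16.829,-18.629) [heading=270, draw]
PD: pen down
Final: pos=(-16.829,-18.629), heading=270, 5 segment(s) drawn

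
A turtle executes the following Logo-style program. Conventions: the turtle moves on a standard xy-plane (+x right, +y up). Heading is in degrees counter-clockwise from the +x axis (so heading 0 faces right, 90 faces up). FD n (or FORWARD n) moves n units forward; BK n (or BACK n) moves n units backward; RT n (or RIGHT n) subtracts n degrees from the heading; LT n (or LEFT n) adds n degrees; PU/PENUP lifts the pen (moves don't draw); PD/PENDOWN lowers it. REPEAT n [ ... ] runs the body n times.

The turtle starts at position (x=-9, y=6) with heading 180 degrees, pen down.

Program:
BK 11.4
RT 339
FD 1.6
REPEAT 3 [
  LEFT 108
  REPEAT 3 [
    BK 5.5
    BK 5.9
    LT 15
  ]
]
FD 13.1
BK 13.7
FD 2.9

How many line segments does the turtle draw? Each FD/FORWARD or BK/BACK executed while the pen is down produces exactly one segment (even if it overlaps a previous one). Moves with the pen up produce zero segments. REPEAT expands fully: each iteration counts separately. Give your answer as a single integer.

Executing turtle program step by step:
Start: pos=(-9,6), heading=180, pen down
BK 11.4: (-9,6) -> (2.4,6) [heading=180, draw]
RT 339: heading 180 -> 201
FD 1.6: (2.4,6) -> (0.906,5.427) [heading=201, draw]
REPEAT 3 [
  -- iteration 1/3 --
  LT 108: heading 201 -> 309
  REPEAT 3 [
    -- iteration 1/3 --
    BK 5.5: (0.906,5.427) -> (-2.555,9.701) [heading=309, draw]
    BK 5.9: (-2.555,9.701) -> (-6.268,14.286) [heading=309, draw]
    LT 15: heading 309 -> 324
    -- iteration 2/3 --
    BK 5.5: (-6.268,14.286) -> (-10.718,17.519) [heading=324, draw]
    BK 5.9: (-10.718,17.519) -> (-15.491,20.987) [heading=324, draw]
    LT 15: heading 324 -> 339
    -- iteration 3/3 --
    BK 5.5: (-15.491,20.987) -> (-20.625,22.958) [heading=339, draw]
    BK 5.9: (-20.625,22.958) -> (-26.134,25.072) [heading=339, draw]
    LT 15: heading 339 -> 354
  ]
  -- iteration 2/3 --
  LT 108: heading 354 -> 102
  REPEAT 3 [
    -- iteration 1/3 --
    BK 5.5: (-26.134,25.072) -> (-24.99,19.692) [heading=102, draw]
    BK 5.9: (-24.99,19.692) -> (-23.763,13.921) [heading=102, draw]
    LT 15: heading 102 -> 117
    -- iteration 2/3 --
    BK 5.5: (-23.763,13.921) -> (-21.266,9.021) [heading=117, draw]
    BK 5.9: (-21.266,9.021) -> (-18.588,3.764) [heading=117, draw]
    LT 15: heading 117 -> 132
    -- iteration 3/3 --
    BK 5.5: (-18.588,3.764) -> (-14.908,-0.323) [heading=132, draw]
    BK 5.9: (-14.908,-0.323) -> (-10.96,-4.708) [heading=132, draw]
    LT 15: heading 132 -> 147
  ]
  -- iteration 3/3 --
  LT 108: heading 147 -> 255
  REPEAT 3 [
    -- iteration 1/3 --
    BK 5.5: (-10.96,-4.708) -> (-9.536,0.605) [heading=255, draw]
    BK 5.9: (-9.536,0.605) -> (-8.009,6.304) [heading=255, draw]
    LT 15: heading 255 -> 270
    -- iteration 2/3 --
    BK 5.5: (-8.009,6.304) -> (-8.009,11.804) [heading=270, draw]
    BK 5.9: (-8.009,11.804) -> (-8.009,17.704) [heading=270, draw]
    LT 15: heading 270 -> 285
    -- iteration 3/3 --
    BK 5.5: (-8.009,17.704) -> (-9.433,23.016) [heading=285, draw]
    BK 5.9: (-9.433,23.016) -> (-10.96,28.715) [heading=285, draw]
    LT 15: heading 285 -> 300
  ]
]
FD 13.1: (-10.96,28.715) -> (-4.41,17.37) [heading=300, draw]
BK 13.7: (-4.41,17.37) -> (-11.26,29.235) [heading=300, draw]
FD 2.9: (-11.26,29.235) -> (-9.81,26.723) [heading=300, draw]
Final: pos=(-9.81,26.723), heading=300, 23 segment(s) drawn
Segments drawn: 23

Answer: 23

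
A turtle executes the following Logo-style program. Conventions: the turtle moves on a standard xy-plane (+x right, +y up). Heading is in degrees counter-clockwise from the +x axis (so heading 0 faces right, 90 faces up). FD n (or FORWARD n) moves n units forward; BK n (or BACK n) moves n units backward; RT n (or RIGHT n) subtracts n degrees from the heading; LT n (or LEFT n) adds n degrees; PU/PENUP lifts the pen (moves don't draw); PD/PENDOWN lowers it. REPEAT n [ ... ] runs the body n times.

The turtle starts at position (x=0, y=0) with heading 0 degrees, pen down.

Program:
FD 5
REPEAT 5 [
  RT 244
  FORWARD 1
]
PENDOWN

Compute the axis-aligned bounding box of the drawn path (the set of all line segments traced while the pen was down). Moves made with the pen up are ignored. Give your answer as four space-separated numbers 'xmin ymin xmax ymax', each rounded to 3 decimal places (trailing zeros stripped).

Answer: 0 -0.097 5 0.899

Derivation:
Executing turtle program step by step:
Start: pos=(0,0), heading=0, pen down
FD 5: (0,0) -> (5,0) [heading=0, draw]
REPEAT 5 [
  -- iteration 1/5 --
  RT 244: heading 0 -> 116
  FD 1: (5,0) -> (4.562,0.899) [heading=116, draw]
  -- iteration 2/5 --
  RT 244: heading 116 -> 232
  FD 1: (4.562,0.899) -> (3.946,0.111) [heading=232, draw]
  -- iteration 3/5 --
  RT 244: heading 232 -> 348
  FD 1: (3.946,0.111) -> (4.924,-0.097) [heading=348, draw]
  -- iteration 4/5 --
  RT 244: heading 348 -> 104
  FD 1: (4.924,-0.097) -> (4.682,0.873) [heading=104, draw]
  -- iteration 5/5 --
  RT 244: heading 104 -> 220
  FD 1: (4.682,0.873) -> (3.916,0.23) [heading=220, draw]
]
PD: pen down
Final: pos=(3.916,0.23), heading=220, 6 segment(s) drawn

Segment endpoints: x in {0, 3.916, 3.946, 4.562, 4.682, 4.924, 5}, y in {-0.097, 0, 0.111, 0.23, 0.873, 0.899}
xmin=0, ymin=-0.097, xmax=5, ymax=0.899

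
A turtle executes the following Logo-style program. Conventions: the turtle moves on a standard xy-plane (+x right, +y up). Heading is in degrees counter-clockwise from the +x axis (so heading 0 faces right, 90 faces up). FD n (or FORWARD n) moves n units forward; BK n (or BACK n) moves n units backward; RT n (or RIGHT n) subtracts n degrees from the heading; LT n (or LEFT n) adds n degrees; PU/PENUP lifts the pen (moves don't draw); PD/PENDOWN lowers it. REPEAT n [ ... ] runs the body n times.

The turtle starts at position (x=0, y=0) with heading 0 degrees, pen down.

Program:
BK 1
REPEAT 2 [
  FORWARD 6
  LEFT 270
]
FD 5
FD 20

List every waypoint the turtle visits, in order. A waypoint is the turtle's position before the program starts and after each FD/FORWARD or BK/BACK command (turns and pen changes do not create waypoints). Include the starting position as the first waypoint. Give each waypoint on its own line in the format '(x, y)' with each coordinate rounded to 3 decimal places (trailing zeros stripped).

Executing turtle program step by step:
Start: pos=(0,0), heading=0, pen down
BK 1: (0,0) -> (-1,0) [heading=0, draw]
REPEAT 2 [
  -- iteration 1/2 --
  FD 6: (-1,0) -> (5,0) [heading=0, draw]
  LT 270: heading 0 -> 270
  -- iteration 2/2 --
  FD 6: (5,0) -> (5,-6) [heading=270, draw]
  LT 270: heading 270 -> 180
]
FD 5: (5,-6) -> (0,-6) [heading=180, draw]
FD 20: (0,-6) -> (-20,-6) [heading=180, draw]
Final: pos=(-20,-6), heading=180, 5 segment(s) drawn
Waypoints (6 total):
(0, 0)
(-1, 0)
(5, 0)
(5, -6)
(0, -6)
(-20, -6)

Answer: (0, 0)
(-1, 0)
(5, 0)
(5, -6)
(0, -6)
(-20, -6)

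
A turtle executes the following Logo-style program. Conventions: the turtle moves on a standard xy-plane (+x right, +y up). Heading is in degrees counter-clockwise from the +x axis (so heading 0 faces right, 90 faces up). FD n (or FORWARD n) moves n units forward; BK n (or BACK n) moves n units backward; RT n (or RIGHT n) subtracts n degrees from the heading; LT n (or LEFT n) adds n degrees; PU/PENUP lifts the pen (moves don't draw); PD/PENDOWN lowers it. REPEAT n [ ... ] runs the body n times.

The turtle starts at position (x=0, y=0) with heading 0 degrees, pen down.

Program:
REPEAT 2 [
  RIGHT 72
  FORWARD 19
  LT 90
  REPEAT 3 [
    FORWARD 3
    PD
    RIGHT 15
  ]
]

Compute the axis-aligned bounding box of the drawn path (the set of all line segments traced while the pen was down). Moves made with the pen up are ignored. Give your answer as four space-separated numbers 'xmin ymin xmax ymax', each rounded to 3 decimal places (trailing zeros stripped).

Answer: 0 -39.953 19.718 0

Derivation:
Executing turtle program step by step:
Start: pos=(0,0), heading=0, pen down
REPEAT 2 [
  -- iteration 1/2 --
  RT 72: heading 0 -> 288
  FD 19: (0,0) -> (5.871,-18.07) [heading=288, draw]
  LT 90: heading 288 -> 18
  REPEAT 3 [
    -- iteration 1/3 --
    FD 3: (5.871,-18.07) -> (8.724,-17.143) [heading=18, draw]
    PD: pen down
    RT 15: heading 18 -> 3
    -- iteration 2/3 --
    FD 3: (8.724,-17.143) -> (11.72,-16.986) [heading=3, draw]
    PD: pen down
    RT 15: heading 3 -> 348
    -- iteration 3/3 --
    FD 3: (11.72,-16.986) -> (14.655,-17.61) [heading=348, draw]
    PD: pen down
    RT 15: heading 348 -> 333
  ]
  -- iteration 2/2 --
  RT 72: heading 333 -> 261
  FD 19: (14.655,-17.61) -> (11.683,-36.376) [heading=261, draw]
  LT 90: heading 261 -> 351
  REPEAT 3 [
    -- iteration 1/3 --
    FD 3: (11.683,-36.376) -> (14.646,-36.845) [heading=351, draw]
    PD: pen down
    RT 15: heading 351 -> 336
    -- iteration 2/3 --
    FD 3: (14.646,-36.845) -> (17.386,-38.065) [heading=336, draw]
    PD: pen down
    RT 15: heading 336 -> 321
    -- iteration 3/3 --
    FD 3: (17.386,-38.065) -> (19.718,-39.953) [heading=321, draw]
    PD: pen down
    RT 15: heading 321 -> 306
  ]
]
Final: pos=(19.718,-39.953), heading=306, 8 segment(s) drawn

Segment endpoints: x in {0, 5.871, 8.724, 11.683, 11.72, 14.646, 14.655, 17.386, 19.718}, y in {-39.953, -38.065, -36.845, -36.376, -18.07, -17.61, -17.143, -16.986, 0}
xmin=0, ymin=-39.953, xmax=19.718, ymax=0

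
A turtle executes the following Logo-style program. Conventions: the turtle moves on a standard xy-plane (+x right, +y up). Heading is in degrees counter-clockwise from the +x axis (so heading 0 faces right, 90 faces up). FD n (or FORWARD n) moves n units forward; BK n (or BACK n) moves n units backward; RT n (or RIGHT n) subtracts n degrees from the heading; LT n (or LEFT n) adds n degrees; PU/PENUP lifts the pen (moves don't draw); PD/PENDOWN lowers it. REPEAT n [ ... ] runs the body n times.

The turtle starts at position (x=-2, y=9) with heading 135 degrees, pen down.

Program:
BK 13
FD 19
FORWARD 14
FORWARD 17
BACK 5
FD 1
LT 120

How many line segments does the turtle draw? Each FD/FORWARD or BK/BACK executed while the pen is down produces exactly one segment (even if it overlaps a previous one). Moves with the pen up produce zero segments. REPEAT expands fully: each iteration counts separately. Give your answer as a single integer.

Answer: 6

Derivation:
Executing turtle program step by step:
Start: pos=(-2,9), heading=135, pen down
BK 13: (-2,9) -> (7.192,-0.192) [heading=135, draw]
FD 19: (7.192,-0.192) -> (-6.243,13.243) [heading=135, draw]
FD 14: (-6.243,13.243) -> (-16.142,23.142) [heading=135, draw]
FD 17: (-16.142,23.142) -> (-28.163,35.163) [heading=135, draw]
BK 5: (-28.163,35.163) -> (-24.627,31.627) [heading=135, draw]
FD 1: (-24.627,31.627) -> (-25.335,32.335) [heading=135, draw]
LT 120: heading 135 -> 255
Final: pos=(-25.335,32.335), heading=255, 6 segment(s) drawn
Segments drawn: 6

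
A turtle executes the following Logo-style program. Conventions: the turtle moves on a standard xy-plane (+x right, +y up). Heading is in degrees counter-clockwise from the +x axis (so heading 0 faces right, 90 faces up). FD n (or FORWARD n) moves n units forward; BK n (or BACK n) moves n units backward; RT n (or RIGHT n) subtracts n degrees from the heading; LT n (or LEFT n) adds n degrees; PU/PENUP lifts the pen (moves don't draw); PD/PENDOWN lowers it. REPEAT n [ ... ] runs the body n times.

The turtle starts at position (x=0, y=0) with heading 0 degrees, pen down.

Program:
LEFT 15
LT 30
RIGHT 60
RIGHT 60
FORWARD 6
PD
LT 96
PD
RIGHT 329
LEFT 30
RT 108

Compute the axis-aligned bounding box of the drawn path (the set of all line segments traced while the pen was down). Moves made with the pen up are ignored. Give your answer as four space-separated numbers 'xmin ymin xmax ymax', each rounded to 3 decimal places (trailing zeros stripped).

Answer: 0 -5.796 1.553 0

Derivation:
Executing turtle program step by step:
Start: pos=(0,0), heading=0, pen down
LT 15: heading 0 -> 15
LT 30: heading 15 -> 45
RT 60: heading 45 -> 345
RT 60: heading 345 -> 285
FD 6: (0,0) -> (1.553,-5.796) [heading=285, draw]
PD: pen down
LT 96: heading 285 -> 21
PD: pen down
RT 329: heading 21 -> 52
LT 30: heading 52 -> 82
RT 108: heading 82 -> 334
Final: pos=(1.553,-5.796), heading=334, 1 segment(s) drawn

Segment endpoints: x in {0, 1.553}, y in {-5.796, 0}
xmin=0, ymin=-5.796, xmax=1.553, ymax=0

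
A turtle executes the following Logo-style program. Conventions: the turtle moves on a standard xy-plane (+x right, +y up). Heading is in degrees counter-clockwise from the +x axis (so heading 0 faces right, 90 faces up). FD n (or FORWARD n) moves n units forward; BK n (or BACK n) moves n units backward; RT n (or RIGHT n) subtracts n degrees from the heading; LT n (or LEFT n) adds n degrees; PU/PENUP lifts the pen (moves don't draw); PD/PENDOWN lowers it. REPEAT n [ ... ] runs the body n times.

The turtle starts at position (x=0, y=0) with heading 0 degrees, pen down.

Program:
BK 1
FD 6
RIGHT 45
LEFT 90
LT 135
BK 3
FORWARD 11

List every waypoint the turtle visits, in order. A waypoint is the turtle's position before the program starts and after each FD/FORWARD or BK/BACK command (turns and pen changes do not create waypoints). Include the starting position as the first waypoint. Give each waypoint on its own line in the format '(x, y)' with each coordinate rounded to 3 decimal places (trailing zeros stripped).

Answer: (0, 0)
(-1, 0)
(5, 0)
(8, 0)
(-3, 0)

Derivation:
Executing turtle program step by step:
Start: pos=(0,0), heading=0, pen down
BK 1: (0,0) -> (-1,0) [heading=0, draw]
FD 6: (-1,0) -> (5,0) [heading=0, draw]
RT 45: heading 0 -> 315
LT 90: heading 315 -> 45
LT 135: heading 45 -> 180
BK 3: (5,0) -> (8,0) [heading=180, draw]
FD 11: (8,0) -> (-3,0) [heading=180, draw]
Final: pos=(-3,0), heading=180, 4 segment(s) drawn
Waypoints (5 total):
(0, 0)
(-1, 0)
(5, 0)
(8, 0)
(-3, 0)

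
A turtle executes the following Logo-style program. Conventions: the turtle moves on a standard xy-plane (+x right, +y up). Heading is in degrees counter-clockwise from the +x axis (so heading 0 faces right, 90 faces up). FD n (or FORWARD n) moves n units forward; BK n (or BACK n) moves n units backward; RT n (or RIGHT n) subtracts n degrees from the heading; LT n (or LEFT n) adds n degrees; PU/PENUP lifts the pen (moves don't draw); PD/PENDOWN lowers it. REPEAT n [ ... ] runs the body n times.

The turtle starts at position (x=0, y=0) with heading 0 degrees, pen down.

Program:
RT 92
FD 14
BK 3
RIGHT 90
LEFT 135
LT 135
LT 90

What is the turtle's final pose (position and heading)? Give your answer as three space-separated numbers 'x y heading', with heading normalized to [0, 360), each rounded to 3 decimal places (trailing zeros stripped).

Answer: -0.384 -10.993 178

Derivation:
Executing turtle program step by step:
Start: pos=(0,0), heading=0, pen down
RT 92: heading 0 -> 268
FD 14: (0,0) -> (-0.489,-13.991) [heading=268, draw]
BK 3: (-0.489,-13.991) -> (-0.384,-10.993) [heading=268, draw]
RT 90: heading 268 -> 178
LT 135: heading 178 -> 313
LT 135: heading 313 -> 88
LT 90: heading 88 -> 178
Final: pos=(-0.384,-10.993), heading=178, 2 segment(s) drawn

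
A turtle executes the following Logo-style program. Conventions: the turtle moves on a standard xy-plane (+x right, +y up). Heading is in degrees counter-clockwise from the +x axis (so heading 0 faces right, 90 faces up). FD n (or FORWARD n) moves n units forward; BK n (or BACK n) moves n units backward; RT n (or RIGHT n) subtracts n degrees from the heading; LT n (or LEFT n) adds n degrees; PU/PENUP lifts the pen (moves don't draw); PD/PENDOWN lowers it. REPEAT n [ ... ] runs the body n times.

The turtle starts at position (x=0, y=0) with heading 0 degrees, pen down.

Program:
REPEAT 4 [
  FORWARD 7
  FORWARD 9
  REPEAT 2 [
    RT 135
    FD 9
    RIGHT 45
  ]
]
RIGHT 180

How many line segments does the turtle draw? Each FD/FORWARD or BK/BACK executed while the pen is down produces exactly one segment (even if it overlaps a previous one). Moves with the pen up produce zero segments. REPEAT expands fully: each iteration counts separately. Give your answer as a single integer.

Answer: 16

Derivation:
Executing turtle program step by step:
Start: pos=(0,0), heading=0, pen down
REPEAT 4 [
  -- iteration 1/4 --
  FD 7: (0,0) -> (7,0) [heading=0, draw]
  FD 9: (7,0) -> (16,0) [heading=0, draw]
  REPEAT 2 [
    -- iteration 1/2 --
    RT 135: heading 0 -> 225
    FD 9: (16,0) -> (9.636,-6.364) [heading=225, draw]
    RT 45: heading 225 -> 180
    -- iteration 2/2 --
    RT 135: heading 180 -> 45
    FD 9: (9.636,-6.364) -> (16,0) [heading=45, draw]
    RT 45: heading 45 -> 0
  ]
  -- iteration 2/4 --
  FD 7: (16,0) -> (23,0) [heading=0, draw]
  FD 9: (23,0) -> (32,0) [heading=0, draw]
  REPEAT 2 [
    -- iteration 1/2 --
    RT 135: heading 0 -> 225
    FD 9: (32,0) -> (25.636,-6.364) [heading=225, draw]
    RT 45: heading 225 -> 180
    -- iteration 2/2 --
    RT 135: heading 180 -> 45
    FD 9: (25.636,-6.364) -> (32,0) [heading=45, draw]
    RT 45: heading 45 -> 0
  ]
  -- iteration 3/4 --
  FD 7: (32,0) -> (39,0) [heading=0, draw]
  FD 9: (39,0) -> (48,0) [heading=0, draw]
  REPEAT 2 [
    -- iteration 1/2 --
    RT 135: heading 0 -> 225
    FD 9: (48,0) -> (41.636,-6.364) [heading=225, draw]
    RT 45: heading 225 -> 180
    -- iteration 2/2 --
    RT 135: heading 180 -> 45
    FD 9: (41.636,-6.364) -> (48,0) [heading=45, draw]
    RT 45: heading 45 -> 0
  ]
  -- iteration 4/4 --
  FD 7: (48,0) -> (55,0) [heading=0, draw]
  FD 9: (55,0) -> (64,0) [heading=0, draw]
  REPEAT 2 [
    -- iteration 1/2 --
    RT 135: heading 0 -> 225
    FD 9: (64,0) -> (57.636,-6.364) [heading=225, draw]
    RT 45: heading 225 -> 180
    -- iteration 2/2 --
    RT 135: heading 180 -> 45
    FD 9: (57.636,-6.364) -> (64,0) [heading=45, draw]
    RT 45: heading 45 -> 0
  ]
]
RT 180: heading 0 -> 180
Final: pos=(64,0), heading=180, 16 segment(s) drawn
Segments drawn: 16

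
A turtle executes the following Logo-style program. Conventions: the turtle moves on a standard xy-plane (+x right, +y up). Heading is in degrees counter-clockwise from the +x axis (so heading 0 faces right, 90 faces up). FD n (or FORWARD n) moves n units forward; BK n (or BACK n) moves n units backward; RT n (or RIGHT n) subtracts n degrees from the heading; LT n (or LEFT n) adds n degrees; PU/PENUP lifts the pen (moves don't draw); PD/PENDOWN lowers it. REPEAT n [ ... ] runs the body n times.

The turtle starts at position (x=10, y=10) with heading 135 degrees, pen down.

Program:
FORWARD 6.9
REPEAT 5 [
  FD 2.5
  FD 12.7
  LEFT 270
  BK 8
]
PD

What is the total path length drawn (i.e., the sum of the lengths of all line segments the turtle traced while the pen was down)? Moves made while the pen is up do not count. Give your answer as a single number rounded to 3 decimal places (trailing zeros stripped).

Executing turtle program step by step:
Start: pos=(10,10), heading=135, pen down
FD 6.9: (10,10) -> (5.121,14.879) [heading=135, draw]
REPEAT 5 [
  -- iteration 1/5 --
  FD 2.5: (5.121,14.879) -> (3.353,16.647) [heading=135, draw]
  FD 12.7: (3.353,16.647) -> (-5.627,25.627) [heading=135, draw]
  LT 270: heading 135 -> 45
  BK 8: (-5.627,25.627) -> (-11.284,19.97) [heading=45, draw]
  -- iteration 2/5 --
  FD 2.5: (-11.284,19.97) -> (-9.516,21.738) [heading=45, draw]
  FD 12.7: (-9.516,21.738) -> (-0.536,30.718) [heading=45, draw]
  LT 270: heading 45 -> 315
  BK 8: (-0.536,30.718) -> (-6.193,36.375) [heading=315, draw]
  -- iteration 3/5 --
  FD 2.5: (-6.193,36.375) -> (-4.425,34.607) [heading=315, draw]
  FD 12.7: (-4.425,34.607) -> (4.555,25.627) [heading=315, draw]
  LT 270: heading 315 -> 225
  BK 8: (4.555,25.627) -> (10.212,31.284) [heading=225, draw]
  -- iteration 4/5 --
  FD 2.5: (10.212,31.284) -> (8.444,29.516) [heading=225, draw]
  FD 12.7: (8.444,29.516) -> (-0.536,20.536) [heading=225, draw]
  LT 270: heading 225 -> 135
  BK 8: (-0.536,20.536) -> (5.121,14.879) [heading=135, draw]
  -- iteration 5/5 --
  FD 2.5: (5.121,14.879) -> (3.353,16.647) [heading=135, draw]
  FD 12.7: (3.353,16.647) -> (-5.627,25.627) [heading=135, draw]
  LT 270: heading 135 -> 45
  BK 8: (-5.627,25.627) -> (-11.284,19.97) [heading=45, draw]
]
PD: pen down
Final: pos=(-11.284,19.97), heading=45, 16 segment(s) drawn

Segment lengths:
  seg 1: (10,10) -> (5.121,14.879), length = 6.9
  seg 2: (5.121,14.879) -> (3.353,16.647), length = 2.5
  seg 3: (3.353,16.647) -> (-5.627,25.627), length = 12.7
  seg 4: (-5.627,25.627) -> (-11.284,19.97), length = 8
  seg 5: (-11.284,19.97) -> (-9.516,21.738), length = 2.5
  seg 6: (-9.516,21.738) -> (-0.536,30.718), length = 12.7
  seg 7: (-0.536,30.718) -> (-6.193,36.375), length = 8
  seg 8: (-6.193,36.375) -> (-4.425,34.607), length = 2.5
  seg 9: (-4.425,34.607) -> (4.555,25.627), length = 12.7
  seg 10: (4.555,25.627) -> (10.212,31.284), length = 8
  seg 11: (10.212,31.284) -> (8.444,29.516), length = 2.5
  seg 12: (8.444,29.516) -> (-0.536,20.536), length = 12.7
  seg 13: (-0.536,20.536) -> (5.121,14.879), length = 8
  seg 14: (5.121,14.879) -> (3.353,16.647), length = 2.5
  seg 15: (3.353,16.647) -> (-5.627,25.627), length = 12.7
  seg 16: (-5.627,25.627) -> (-11.284,19.97), length = 8
Total = 122.9

Answer: 122.9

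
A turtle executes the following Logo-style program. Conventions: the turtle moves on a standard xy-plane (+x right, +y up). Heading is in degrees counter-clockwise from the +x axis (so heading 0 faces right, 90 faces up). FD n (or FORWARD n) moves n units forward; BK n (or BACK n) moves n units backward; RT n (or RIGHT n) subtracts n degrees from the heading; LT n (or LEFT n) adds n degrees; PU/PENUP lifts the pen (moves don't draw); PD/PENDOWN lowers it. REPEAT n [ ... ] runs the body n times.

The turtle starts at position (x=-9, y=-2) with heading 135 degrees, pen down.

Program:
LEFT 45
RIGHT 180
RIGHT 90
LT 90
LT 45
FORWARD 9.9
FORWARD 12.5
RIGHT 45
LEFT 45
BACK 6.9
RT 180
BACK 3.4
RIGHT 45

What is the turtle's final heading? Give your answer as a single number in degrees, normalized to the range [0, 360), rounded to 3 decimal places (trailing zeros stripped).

Answer: 180

Derivation:
Executing turtle program step by step:
Start: pos=(-9,-2), heading=135, pen down
LT 45: heading 135 -> 180
RT 180: heading 180 -> 0
RT 90: heading 0 -> 270
LT 90: heading 270 -> 0
LT 45: heading 0 -> 45
FD 9.9: (-9,-2) -> (-2,5) [heading=45, draw]
FD 12.5: (-2,5) -> (6.839,13.839) [heading=45, draw]
RT 45: heading 45 -> 0
LT 45: heading 0 -> 45
BK 6.9: (6.839,13.839) -> (1.96,8.96) [heading=45, draw]
RT 180: heading 45 -> 225
BK 3.4: (1.96,8.96) -> (4.364,11.364) [heading=225, draw]
RT 45: heading 225 -> 180
Final: pos=(4.364,11.364), heading=180, 4 segment(s) drawn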